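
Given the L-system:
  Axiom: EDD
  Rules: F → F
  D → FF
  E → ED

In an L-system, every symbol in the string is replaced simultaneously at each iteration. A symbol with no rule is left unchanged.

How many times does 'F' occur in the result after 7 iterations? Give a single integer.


Answer: 16

Derivation:
Step 0: EDD  (0 'F')
Step 1: EDFFFF  (4 'F')
Step 2: EDFFFFFF  (6 'F')
Step 3: EDFFFFFFFF  (8 'F')
Step 4: EDFFFFFFFFFF  (10 'F')
Step 5: EDFFFFFFFFFFFF  (12 'F')
Step 6: EDFFFFFFFFFFFFFF  (14 'F')
Step 7: EDFFFFFFFFFFFFFFFF  (16 'F')


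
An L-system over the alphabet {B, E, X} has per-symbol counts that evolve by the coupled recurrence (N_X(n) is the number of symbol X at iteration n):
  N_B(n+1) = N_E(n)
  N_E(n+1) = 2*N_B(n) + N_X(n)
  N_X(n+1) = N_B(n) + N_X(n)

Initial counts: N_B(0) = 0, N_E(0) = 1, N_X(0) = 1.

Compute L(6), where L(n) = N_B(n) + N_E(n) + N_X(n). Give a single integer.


Answer: 61

Derivation:
Step 0: N_B=0, N_E=1, N_X=1, L=2
Step 1: N_B=1, N_E=1, N_X=1, L=3
Step 2: N_B=1, N_E=3, N_X=2, L=6
Step 3: N_B=3, N_E=4, N_X=3, L=10
Step 4: N_B=4, N_E=9, N_X=6, L=19
Step 5: N_B=9, N_E=14, N_X=10, L=33
Step 6: N_B=14, N_E=28, N_X=19, L=61


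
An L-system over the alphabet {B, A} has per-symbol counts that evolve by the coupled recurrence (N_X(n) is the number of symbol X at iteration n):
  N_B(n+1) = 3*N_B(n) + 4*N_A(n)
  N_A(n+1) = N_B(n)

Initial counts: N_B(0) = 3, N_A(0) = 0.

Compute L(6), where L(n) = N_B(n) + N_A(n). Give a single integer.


Step 0: N_B=3, N_A=0, L=3
Step 1: N_B=9, N_A=3, L=12
Step 2: N_B=39, N_A=9, L=48
Step 3: N_B=153, N_A=39, L=192
Step 4: N_B=615, N_A=153, L=768
Step 5: N_B=2457, N_A=615, L=3072
Step 6: N_B=9831, N_A=2457, L=12288

Answer: 12288


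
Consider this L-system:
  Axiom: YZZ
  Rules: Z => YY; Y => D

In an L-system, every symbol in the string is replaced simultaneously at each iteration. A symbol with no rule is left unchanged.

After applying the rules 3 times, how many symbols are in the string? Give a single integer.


Answer: 5

Derivation:
Step 0: length = 3
Step 1: length = 5
Step 2: length = 5
Step 3: length = 5


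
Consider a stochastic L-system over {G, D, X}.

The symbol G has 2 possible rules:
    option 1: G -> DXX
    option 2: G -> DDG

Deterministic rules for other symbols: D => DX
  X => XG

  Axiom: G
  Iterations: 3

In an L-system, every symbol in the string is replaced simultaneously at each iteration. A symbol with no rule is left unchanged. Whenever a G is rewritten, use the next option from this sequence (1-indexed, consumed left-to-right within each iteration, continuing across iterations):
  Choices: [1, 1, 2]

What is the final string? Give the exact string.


Answer: DXXGXGDXXXGDDG

Derivation:
Step 0: G
Step 1: DXX  (used choices [1])
Step 2: DXXGXG  (used choices [])
Step 3: DXXGXGDXXXGDDG  (used choices [1, 2])


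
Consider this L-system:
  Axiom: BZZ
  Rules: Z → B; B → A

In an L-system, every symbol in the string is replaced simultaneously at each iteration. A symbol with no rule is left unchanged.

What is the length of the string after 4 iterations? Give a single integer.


Step 0: length = 3
Step 1: length = 3
Step 2: length = 3
Step 3: length = 3
Step 4: length = 3

Answer: 3


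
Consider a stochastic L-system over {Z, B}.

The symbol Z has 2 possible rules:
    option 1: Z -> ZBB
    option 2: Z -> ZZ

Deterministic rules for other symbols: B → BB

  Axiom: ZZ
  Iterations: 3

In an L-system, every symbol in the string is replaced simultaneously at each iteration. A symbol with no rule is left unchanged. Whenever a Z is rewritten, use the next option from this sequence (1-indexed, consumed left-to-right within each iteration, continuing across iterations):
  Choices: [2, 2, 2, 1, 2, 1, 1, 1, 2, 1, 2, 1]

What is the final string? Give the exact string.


Answer: ZBBZBBZZBBBBZBBZZZBBBBBB

Derivation:
Step 0: ZZ
Step 1: ZZZZ  (used choices [2, 2])
Step 2: ZZZBBZZZBB  (used choices [2, 1, 2, 1])
Step 3: ZBBZBBZZBBBBZBBZZZBBBBBB  (used choices [1, 1, 2, 1, 2, 1])


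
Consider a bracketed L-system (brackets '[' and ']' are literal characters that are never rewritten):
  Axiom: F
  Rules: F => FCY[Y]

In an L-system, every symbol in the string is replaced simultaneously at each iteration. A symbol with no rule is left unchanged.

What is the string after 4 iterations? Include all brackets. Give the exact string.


Answer: FCY[Y]CY[Y]CY[Y]CY[Y]

Derivation:
Step 0: F
Step 1: FCY[Y]
Step 2: FCY[Y]CY[Y]
Step 3: FCY[Y]CY[Y]CY[Y]
Step 4: FCY[Y]CY[Y]CY[Y]CY[Y]


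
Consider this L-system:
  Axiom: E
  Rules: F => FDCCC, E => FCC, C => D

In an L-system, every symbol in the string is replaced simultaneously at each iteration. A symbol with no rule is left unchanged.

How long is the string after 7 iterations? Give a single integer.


Answer: 27

Derivation:
Step 0: length = 1
Step 1: length = 3
Step 2: length = 7
Step 3: length = 11
Step 4: length = 15
Step 5: length = 19
Step 6: length = 23
Step 7: length = 27


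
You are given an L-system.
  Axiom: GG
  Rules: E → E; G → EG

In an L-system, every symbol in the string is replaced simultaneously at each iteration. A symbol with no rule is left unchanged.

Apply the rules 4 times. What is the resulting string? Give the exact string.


Answer: EEEEGEEEEG

Derivation:
Step 0: GG
Step 1: EGEG
Step 2: EEGEEG
Step 3: EEEGEEEG
Step 4: EEEEGEEEEG


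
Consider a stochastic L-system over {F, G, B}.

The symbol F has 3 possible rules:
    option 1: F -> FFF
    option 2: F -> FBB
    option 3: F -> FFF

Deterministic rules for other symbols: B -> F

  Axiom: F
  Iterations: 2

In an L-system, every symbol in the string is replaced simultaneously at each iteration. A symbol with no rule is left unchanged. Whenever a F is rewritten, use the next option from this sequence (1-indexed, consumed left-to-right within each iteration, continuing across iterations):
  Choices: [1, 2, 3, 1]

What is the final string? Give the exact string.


Step 0: F
Step 1: FFF  (used choices [1])
Step 2: FBBFFFFFF  (used choices [2, 3, 1])

Answer: FBBFFFFFF


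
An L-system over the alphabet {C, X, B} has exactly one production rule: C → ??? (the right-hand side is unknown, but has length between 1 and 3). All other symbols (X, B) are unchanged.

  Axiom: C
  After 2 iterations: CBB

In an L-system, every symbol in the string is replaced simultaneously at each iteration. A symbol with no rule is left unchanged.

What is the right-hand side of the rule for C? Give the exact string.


Trying C → CB:
  Step 0: C
  Step 1: CB
  Step 2: CBB
Matches the given result.

Answer: CB


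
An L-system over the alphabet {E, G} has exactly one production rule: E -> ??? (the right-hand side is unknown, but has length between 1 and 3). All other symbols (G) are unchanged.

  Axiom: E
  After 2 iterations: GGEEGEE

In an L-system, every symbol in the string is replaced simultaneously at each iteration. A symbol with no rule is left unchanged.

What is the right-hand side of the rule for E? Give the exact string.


Trying E -> GEE:
  Step 0: E
  Step 1: GEE
  Step 2: GGEEGEE
Matches the given result.

Answer: GEE


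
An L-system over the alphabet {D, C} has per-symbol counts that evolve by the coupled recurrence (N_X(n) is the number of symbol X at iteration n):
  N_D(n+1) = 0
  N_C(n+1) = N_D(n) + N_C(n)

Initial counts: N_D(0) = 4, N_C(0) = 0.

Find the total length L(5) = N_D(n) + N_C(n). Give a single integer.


Step 0: N_D=4, N_C=0, L=4
Step 1: N_D=0, N_C=4, L=4
Step 2: N_D=0, N_C=4, L=4
Step 3: N_D=0, N_C=4, L=4
Step 4: N_D=0, N_C=4, L=4
Step 5: N_D=0, N_C=4, L=4

Answer: 4


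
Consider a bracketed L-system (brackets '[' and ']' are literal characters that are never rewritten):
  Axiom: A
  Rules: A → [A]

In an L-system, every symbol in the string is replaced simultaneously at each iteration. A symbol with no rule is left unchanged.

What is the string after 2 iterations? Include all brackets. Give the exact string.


Step 0: A
Step 1: [A]
Step 2: [[A]]

Answer: [[A]]


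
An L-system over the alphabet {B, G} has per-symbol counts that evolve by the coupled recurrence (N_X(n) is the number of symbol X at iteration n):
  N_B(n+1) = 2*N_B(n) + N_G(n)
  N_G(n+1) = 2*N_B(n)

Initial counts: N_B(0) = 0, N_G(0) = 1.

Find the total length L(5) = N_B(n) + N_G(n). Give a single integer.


Step 0: N_B=0, N_G=1, L=1
Step 1: N_B=1, N_G=0, L=1
Step 2: N_B=2, N_G=2, L=4
Step 3: N_B=6, N_G=4, L=10
Step 4: N_B=16, N_G=12, L=28
Step 5: N_B=44, N_G=32, L=76

Answer: 76


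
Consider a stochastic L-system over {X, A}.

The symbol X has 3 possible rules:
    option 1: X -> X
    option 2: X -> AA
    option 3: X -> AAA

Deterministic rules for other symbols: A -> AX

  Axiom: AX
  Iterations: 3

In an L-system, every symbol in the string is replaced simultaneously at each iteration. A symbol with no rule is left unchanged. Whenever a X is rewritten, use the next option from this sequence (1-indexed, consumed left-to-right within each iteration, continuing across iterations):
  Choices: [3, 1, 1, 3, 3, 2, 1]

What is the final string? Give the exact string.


Step 0: AX
Step 1: AXAAA  (used choices [3])
Step 2: AXXAXAXAX  (used choices [1])
Step 3: AXXAAAAXAAAAXAAAXX  (used choices [1, 3, 3, 2, 1])

Answer: AXXAAAAXAAAAXAAAXX


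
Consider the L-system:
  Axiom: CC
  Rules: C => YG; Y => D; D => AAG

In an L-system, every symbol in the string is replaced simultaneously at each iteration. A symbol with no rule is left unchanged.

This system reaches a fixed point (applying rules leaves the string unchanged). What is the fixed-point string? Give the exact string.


Step 0: CC
Step 1: YGYG
Step 2: DGDG
Step 3: AAGGAAGG
Step 4: AAGGAAGG  (unchanged — fixed point at step 3)

Answer: AAGGAAGG


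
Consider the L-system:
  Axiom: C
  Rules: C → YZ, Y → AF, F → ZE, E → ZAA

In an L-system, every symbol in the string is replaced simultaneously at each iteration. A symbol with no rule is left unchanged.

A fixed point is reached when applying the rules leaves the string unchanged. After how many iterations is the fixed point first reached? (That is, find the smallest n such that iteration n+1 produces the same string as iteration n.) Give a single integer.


Answer: 4

Derivation:
Step 0: C
Step 1: YZ
Step 2: AFZ
Step 3: AZEZ
Step 4: AZZAAZ
Step 5: AZZAAZ  (unchanged — fixed point at step 4)


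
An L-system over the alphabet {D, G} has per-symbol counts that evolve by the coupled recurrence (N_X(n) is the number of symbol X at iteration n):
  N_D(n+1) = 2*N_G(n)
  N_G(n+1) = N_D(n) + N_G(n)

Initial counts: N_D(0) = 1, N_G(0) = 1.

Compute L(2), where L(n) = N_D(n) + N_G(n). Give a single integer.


Step 0: N_D=1, N_G=1, L=2
Step 1: N_D=2, N_G=2, L=4
Step 2: N_D=4, N_G=4, L=8

Answer: 8


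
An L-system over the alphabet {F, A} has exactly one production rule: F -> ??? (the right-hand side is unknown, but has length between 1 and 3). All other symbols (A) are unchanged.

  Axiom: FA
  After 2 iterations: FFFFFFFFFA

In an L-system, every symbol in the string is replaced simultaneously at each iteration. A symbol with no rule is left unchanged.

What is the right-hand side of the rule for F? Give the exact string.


Answer: FFF

Derivation:
Trying F -> FFF:
  Step 0: FA
  Step 1: FFFA
  Step 2: FFFFFFFFFA
Matches the given result.


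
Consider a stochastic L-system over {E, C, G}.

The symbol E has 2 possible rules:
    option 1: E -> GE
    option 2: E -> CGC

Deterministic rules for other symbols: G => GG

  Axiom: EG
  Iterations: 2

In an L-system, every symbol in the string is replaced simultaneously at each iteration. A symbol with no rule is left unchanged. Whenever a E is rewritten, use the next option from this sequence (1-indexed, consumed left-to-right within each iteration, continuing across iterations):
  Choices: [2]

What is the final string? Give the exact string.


Answer: CGGCGGGG

Derivation:
Step 0: EG
Step 1: CGCGG  (used choices [2])
Step 2: CGGCGGGG  (used choices [])


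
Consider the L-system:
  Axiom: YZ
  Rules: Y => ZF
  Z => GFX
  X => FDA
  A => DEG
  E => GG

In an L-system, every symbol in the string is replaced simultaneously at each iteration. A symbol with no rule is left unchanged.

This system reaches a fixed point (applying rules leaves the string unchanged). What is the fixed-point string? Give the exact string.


Answer: GFFDDGGGFGFFDDGGG

Derivation:
Step 0: YZ
Step 1: ZFGFX
Step 2: GFXFGFFDA
Step 3: GFFDAFGFFDDEG
Step 4: GFFDDEGFGFFDDGGG
Step 5: GFFDDGGGFGFFDDGGG
Step 6: GFFDDGGGFGFFDDGGG  (unchanged — fixed point at step 5)


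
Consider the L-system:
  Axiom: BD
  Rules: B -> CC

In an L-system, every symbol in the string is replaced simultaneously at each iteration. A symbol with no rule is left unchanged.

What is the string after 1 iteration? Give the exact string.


Step 0: BD
Step 1: CCD

Answer: CCD


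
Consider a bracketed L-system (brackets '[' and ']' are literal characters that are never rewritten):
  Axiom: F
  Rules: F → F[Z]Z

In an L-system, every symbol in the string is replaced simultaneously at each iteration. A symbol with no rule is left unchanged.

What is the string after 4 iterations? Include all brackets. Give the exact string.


Answer: F[Z]Z[Z]Z[Z]Z[Z]Z

Derivation:
Step 0: F
Step 1: F[Z]Z
Step 2: F[Z]Z[Z]Z
Step 3: F[Z]Z[Z]Z[Z]Z
Step 4: F[Z]Z[Z]Z[Z]Z[Z]Z


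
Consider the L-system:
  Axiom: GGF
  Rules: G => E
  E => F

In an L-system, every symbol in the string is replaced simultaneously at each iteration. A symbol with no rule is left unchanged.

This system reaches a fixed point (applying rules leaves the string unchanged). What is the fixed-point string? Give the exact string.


Answer: FFF

Derivation:
Step 0: GGF
Step 1: EEF
Step 2: FFF
Step 3: FFF  (unchanged — fixed point at step 2)


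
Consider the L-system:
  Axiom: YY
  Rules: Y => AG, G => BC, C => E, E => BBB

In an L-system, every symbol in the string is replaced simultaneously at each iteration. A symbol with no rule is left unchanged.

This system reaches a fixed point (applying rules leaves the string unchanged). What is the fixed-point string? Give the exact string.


Step 0: YY
Step 1: AGAG
Step 2: ABCABC
Step 3: ABEABE
Step 4: ABBBBABBBB
Step 5: ABBBBABBBB  (unchanged — fixed point at step 4)

Answer: ABBBBABBBB


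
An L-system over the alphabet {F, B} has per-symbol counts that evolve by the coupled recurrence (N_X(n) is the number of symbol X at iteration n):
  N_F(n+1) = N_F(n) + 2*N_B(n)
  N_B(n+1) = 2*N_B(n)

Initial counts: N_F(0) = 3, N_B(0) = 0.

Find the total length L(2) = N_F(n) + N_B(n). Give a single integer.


Step 0: N_F=3, N_B=0, L=3
Step 1: N_F=3, N_B=0, L=3
Step 2: N_F=3, N_B=0, L=3

Answer: 3


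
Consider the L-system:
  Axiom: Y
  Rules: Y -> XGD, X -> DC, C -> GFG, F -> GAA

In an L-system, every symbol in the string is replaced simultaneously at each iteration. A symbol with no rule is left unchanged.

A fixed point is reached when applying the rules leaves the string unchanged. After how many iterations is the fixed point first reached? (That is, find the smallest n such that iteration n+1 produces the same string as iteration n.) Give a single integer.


Answer: 4

Derivation:
Step 0: Y
Step 1: XGD
Step 2: DCGD
Step 3: DGFGGD
Step 4: DGGAAGGD
Step 5: DGGAAGGD  (unchanged — fixed point at step 4)


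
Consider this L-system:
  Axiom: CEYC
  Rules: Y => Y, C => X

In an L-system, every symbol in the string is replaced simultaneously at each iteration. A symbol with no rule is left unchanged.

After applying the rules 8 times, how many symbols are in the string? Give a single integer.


Answer: 4

Derivation:
Step 0: length = 4
Step 1: length = 4
Step 2: length = 4
Step 3: length = 4
Step 4: length = 4
Step 5: length = 4
Step 6: length = 4
Step 7: length = 4
Step 8: length = 4


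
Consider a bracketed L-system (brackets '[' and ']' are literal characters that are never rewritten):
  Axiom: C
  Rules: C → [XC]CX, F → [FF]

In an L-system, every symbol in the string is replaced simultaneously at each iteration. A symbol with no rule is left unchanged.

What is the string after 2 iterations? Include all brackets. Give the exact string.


Answer: [X[XC]CX][XC]CXX

Derivation:
Step 0: C
Step 1: [XC]CX
Step 2: [X[XC]CX][XC]CXX


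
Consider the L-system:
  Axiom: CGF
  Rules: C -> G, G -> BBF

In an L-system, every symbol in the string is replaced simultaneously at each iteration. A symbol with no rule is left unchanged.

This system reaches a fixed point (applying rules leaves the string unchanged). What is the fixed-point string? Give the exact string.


Answer: BBFBBFF

Derivation:
Step 0: CGF
Step 1: GBBFF
Step 2: BBFBBFF
Step 3: BBFBBFF  (unchanged — fixed point at step 2)


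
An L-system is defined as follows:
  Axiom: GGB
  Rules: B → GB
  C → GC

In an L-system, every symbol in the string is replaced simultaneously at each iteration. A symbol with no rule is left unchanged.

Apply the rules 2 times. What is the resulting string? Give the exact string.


Answer: GGGGB

Derivation:
Step 0: GGB
Step 1: GGGB
Step 2: GGGGB


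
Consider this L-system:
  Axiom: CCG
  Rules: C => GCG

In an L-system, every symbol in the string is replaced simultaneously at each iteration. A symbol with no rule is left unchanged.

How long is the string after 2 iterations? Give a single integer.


Answer: 11

Derivation:
Step 0: length = 3
Step 1: length = 7
Step 2: length = 11


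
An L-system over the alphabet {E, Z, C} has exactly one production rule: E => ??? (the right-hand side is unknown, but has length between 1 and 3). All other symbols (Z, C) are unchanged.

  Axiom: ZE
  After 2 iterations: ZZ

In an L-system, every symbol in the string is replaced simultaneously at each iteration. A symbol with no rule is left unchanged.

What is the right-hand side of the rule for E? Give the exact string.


Answer: Z

Derivation:
Trying E => Z:
  Step 0: ZE
  Step 1: ZZ
  Step 2: ZZ
Matches the given result.


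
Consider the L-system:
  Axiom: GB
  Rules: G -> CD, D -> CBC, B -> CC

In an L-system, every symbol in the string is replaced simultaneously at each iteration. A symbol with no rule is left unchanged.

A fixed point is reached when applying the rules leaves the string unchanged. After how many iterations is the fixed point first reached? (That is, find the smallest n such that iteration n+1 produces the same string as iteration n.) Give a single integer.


Answer: 3

Derivation:
Step 0: GB
Step 1: CDCC
Step 2: CCBCCC
Step 3: CCCCCCC
Step 4: CCCCCCC  (unchanged — fixed point at step 3)


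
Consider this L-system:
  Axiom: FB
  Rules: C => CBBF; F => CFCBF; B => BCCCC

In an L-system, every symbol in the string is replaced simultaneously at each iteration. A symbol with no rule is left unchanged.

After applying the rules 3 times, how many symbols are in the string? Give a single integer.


Step 0: length = 2
Step 1: length = 10
Step 2: length = 44
Step 3: length = 202

Answer: 202


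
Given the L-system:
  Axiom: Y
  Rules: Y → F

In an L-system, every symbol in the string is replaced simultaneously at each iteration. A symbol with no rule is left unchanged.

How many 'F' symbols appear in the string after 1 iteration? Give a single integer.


Step 0: Y  (0 'F')
Step 1: F  (1 'F')

Answer: 1


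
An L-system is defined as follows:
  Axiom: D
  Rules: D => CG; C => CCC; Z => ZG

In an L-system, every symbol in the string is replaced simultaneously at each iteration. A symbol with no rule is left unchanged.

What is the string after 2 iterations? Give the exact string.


Step 0: D
Step 1: CG
Step 2: CCCG

Answer: CCCG


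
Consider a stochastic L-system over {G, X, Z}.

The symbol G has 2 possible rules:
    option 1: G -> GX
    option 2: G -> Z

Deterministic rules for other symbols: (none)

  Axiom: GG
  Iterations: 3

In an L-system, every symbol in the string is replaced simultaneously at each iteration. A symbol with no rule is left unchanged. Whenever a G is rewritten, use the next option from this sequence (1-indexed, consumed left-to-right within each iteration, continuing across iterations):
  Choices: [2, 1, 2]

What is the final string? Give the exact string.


Step 0: GG
Step 1: ZGX  (used choices [2, 1])
Step 2: ZZX  (used choices [2])
Step 3: ZZX  (used choices [])

Answer: ZZX


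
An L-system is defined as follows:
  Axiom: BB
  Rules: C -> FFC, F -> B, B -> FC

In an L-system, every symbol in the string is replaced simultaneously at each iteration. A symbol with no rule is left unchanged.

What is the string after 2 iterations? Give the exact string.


Answer: BFFCBFFC

Derivation:
Step 0: BB
Step 1: FCFC
Step 2: BFFCBFFC


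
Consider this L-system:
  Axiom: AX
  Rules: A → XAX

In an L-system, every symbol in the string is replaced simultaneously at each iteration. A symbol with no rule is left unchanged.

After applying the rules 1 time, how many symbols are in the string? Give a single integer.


Answer: 4

Derivation:
Step 0: length = 2
Step 1: length = 4


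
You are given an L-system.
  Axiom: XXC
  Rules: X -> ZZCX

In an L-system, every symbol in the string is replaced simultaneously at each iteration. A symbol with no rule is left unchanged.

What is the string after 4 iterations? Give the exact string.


Step 0: XXC
Step 1: ZZCXZZCXC
Step 2: ZZCZZCXZZCZZCXC
Step 3: ZZCZZCZZCXZZCZZCZZCXC
Step 4: ZZCZZCZZCZZCXZZCZZCZZCZZCXC

Answer: ZZCZZCZZCZZCXZZCZZCZZCZZCXC


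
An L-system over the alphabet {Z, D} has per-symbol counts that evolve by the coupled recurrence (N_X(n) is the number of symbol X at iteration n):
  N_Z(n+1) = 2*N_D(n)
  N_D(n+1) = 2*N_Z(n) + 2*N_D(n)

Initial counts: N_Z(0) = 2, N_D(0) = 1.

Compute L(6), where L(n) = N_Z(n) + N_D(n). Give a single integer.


Step 0: N_Z=2, N_D=1, L=3
Step 1: N_Z=2, N_D=6, L=8
Step 2: N_Z=12, N_D=16, L=28
Step 3: N_Z=32, N_D=56, L=88
Step 4: N_Z=112, N_D=176, L=288
Step 5: N_Z=352, N_D=576, L=928
Step 6: N_Z=1152, N_D=1856, L=3008

Answer: 3008


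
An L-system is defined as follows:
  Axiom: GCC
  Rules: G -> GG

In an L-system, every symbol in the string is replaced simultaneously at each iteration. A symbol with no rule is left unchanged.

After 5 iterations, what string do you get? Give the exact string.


Answer: GGGGGGGGGGGGGGGGGGGGGGGGGGGGGGGGCC

Derivation:
Step 0: GCC
Step 1: GGCC
Step 2: GGGGCC
Step 3: GGGGGGGGCC
Step 4: GGGGGGGGGGGGGGGGCC
Step 5: GGGGGGGGGGGGGGGGGGGGGGGGGGGGGGGGCC


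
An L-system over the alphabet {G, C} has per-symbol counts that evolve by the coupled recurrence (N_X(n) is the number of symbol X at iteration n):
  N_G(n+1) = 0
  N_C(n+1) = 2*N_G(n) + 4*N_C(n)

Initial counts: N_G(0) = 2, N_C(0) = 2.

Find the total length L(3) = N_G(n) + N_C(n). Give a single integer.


Answer: 192

Derivation:
Step 0: N_G=2, N_C=2, L=4
Step 1: N_G=0, N_C=12, L=12
Step 2: N_G=0, N_C=48, L=48
Step 3: N_G=0, N_C=192, L=192


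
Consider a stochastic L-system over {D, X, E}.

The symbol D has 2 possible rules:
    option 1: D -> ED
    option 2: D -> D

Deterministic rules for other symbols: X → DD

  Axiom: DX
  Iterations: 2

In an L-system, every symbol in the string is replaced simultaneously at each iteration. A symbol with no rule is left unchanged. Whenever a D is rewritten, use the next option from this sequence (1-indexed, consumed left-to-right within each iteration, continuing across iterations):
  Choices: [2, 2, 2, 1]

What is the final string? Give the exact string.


Step 0: DX
Step 1: DDD  (used choices [2])
Step 2: DDED  (used choices [2, 2, 1])

Answer: DDED


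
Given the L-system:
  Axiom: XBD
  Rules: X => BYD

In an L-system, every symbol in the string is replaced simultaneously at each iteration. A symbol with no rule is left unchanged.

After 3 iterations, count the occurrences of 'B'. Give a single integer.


Answer: 2

Derivation:
Step 0: XBD  (1 'B')
Step 1: BYDBD  (2 'B')
Step 2: BYDBD  (2 'B')
Step 3: BYDBD  (2 'B')


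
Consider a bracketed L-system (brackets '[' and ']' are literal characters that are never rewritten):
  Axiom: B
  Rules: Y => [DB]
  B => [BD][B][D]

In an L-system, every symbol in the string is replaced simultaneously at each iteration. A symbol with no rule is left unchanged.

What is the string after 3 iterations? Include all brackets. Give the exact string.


Step 0: B
Step 1: [BD][B][D]
Step 2: [[BD][B][D]D][[BD][B][D]][D]
Step 3: [[[BD][B][D]D][[BD][B][D]][D]D][[[BD][B][D]D][[BD][B][D]][D]][D]

Answer: [[[BD][B][D]D][[BD][B][D]][D]D][[[BD][B][D]D][[BD][B][D]][D]][D]


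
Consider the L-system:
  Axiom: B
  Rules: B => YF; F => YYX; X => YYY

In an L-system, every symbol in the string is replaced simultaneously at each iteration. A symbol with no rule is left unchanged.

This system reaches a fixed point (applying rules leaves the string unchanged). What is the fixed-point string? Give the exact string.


Step 0: B
Step 1: YF
Step 2: YYYX
Step 3: YYYYYY
Step 4: YYYYYY  (unchanged — fixed point at step 3)

Answer: YYYYYY


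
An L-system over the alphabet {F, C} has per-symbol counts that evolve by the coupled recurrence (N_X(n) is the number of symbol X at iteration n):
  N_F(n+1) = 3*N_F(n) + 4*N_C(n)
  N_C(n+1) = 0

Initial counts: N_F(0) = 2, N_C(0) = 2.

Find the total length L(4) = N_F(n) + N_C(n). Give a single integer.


Answer: 378

Derivation:
Step 0: N_F=2, N_C=2, L=4
Step 1: N_F=14, N_C=0, L=14
Step 2: N_F=42, N_C=0, L=42
Step 3: N_F=126, N_C=0, L=126
Step 4: N_F=378, N_C=0, L=378


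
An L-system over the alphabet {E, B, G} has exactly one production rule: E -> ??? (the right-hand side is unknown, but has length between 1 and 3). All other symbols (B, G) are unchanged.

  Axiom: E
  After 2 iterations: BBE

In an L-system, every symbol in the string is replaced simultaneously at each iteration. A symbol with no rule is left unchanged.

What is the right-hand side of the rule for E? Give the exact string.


Trying E -> BE:
  Step 0: E
  Step 1: BE
  Step 2: BBE
Matches the given result.

Answer: BE


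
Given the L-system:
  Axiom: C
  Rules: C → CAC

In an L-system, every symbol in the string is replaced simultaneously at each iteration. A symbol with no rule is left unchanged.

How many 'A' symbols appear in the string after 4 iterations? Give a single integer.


Answer: 15

Derivation:
Step 0: C  (0 'A')
Step 1: CAC  (1 'A')
Step 2: CACACAC  (3 'A')
Step 3: CACACACACACACAC  (7 'A')
Step 4: CACACACACACACACACACACACACACACAC  (15 'A')


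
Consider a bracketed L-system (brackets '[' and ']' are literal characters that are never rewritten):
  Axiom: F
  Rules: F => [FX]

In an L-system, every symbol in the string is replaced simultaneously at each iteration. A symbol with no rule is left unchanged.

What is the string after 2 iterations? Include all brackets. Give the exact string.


Answer: [[FX]X]

Derivation:
Step 0: F
Step 1: [FX]
Step 2: [[FX]X]


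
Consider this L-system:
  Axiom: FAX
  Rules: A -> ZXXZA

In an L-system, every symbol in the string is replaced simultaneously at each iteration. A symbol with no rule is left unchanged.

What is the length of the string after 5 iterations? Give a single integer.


Step 0: length = 3
Step 1: length = 7
Step 2: length = 11
Step 3: length = 15
Step 4: length = 19
Step 5: length = 23

Answer: 23


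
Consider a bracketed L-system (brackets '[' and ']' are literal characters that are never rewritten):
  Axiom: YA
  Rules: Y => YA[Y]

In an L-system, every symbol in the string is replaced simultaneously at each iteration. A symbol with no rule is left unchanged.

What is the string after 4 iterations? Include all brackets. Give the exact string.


Step 0: YA
Step 1: YA[Y]A
Step 2: YA[Y]A[YA[Y]]A
Step 3: YA[Y]A[YA[Y]]A[YA[Y]A[YA[Y]]]A
Step 4: YA[Y]A[YA[Y]]A[YA[Y]A[YA[Y]]]A[YA[Y]A[YA[Y]]A[YA[Y]A[YA[Y]]]]A

Answer: YA[Y]A[YA[Y]]A[YA[Y]A[YA[Y]]]A[YA[Y]A[YA[Y]]A[YA[Y]A[YA[Y]]]]A


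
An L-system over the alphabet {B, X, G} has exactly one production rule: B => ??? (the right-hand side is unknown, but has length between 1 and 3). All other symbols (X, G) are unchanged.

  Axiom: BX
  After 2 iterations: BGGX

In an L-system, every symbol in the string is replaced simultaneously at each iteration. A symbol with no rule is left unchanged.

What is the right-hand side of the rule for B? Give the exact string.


Trying B => BG:
  Step 0: BX
  Step 1: BGX
  Step 2: BGGX
Matches the given result.

Answer: BG


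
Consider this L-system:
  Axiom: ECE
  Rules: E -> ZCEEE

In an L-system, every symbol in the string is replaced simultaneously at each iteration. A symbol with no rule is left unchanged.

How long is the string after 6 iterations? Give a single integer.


Step 0: length = 3
Step 1: length = 11
Step 2: length = 35
Step 3: length = 107
Step 4: length = 323
Step 5: length = 971
Step 6: length = 2915

Answer: 2915


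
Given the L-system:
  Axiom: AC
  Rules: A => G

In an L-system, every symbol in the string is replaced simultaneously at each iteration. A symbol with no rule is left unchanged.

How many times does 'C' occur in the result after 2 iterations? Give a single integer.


Step 0: AC  (1 'C')
Step 1: GC  (1 'C')
Step 2: GC  (1 'C')

Answer: 1


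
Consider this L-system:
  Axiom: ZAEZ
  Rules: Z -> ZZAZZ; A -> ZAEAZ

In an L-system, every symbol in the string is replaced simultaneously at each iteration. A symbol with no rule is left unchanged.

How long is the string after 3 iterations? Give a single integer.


Step 0: length = 4
Step 1: length = 16
Step 2: length = 72
Step 3: length = 336

Answer: 336


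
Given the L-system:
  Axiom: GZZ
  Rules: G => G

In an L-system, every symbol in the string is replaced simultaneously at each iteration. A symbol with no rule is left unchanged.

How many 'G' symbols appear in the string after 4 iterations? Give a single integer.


Answer: 1

Derivation:
Step 0: GZZ  (1 'G')
Step 1: GZZ  (1 'G')
Step 2: GZZ  (1 'G')
Step 3: GZZ  (1 'G')
Step 4: GZZ  (1 'G')


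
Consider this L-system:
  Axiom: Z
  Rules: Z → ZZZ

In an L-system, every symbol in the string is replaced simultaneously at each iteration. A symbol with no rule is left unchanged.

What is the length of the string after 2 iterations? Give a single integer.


Step 0: length = 1
Step 1: length = 3
Step 2: length = 9

Answer: 9


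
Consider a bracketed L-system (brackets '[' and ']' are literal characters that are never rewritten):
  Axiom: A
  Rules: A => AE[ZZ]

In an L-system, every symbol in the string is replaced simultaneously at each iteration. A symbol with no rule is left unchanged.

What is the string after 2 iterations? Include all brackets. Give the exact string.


Answer: AE[ZZ]E[ZZ]

Derivation:
Step 0: A
Step 1: AE[ZZ]
Step 2: AE[ZZ]E[ZZ]


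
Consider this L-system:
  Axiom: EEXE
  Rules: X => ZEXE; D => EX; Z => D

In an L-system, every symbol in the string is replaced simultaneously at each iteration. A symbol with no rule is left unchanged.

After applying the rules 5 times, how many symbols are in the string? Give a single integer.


Step 0: length = 4
Step 1: length = 7
Step 2: length = 10
Step 3: length = 14
Step 4: length = 21
Step 5: length = 31

Answer: 31


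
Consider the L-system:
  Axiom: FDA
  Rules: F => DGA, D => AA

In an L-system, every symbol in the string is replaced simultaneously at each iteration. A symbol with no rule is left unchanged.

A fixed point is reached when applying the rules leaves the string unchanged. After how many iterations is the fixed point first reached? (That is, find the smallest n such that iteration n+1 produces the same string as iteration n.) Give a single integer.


Step 0: FDA
Step 1: DGAAAA
Step 2: AAGAAAA
Step 3: AAGAAAA  (unchanged — fixed point at step 2)

Answer: 2


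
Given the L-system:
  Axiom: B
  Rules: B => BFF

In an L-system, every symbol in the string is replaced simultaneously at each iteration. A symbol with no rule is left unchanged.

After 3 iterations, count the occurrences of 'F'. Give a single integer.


Answer: 6

Derivation:
Step 0: B  (0 'F')
Step 1: BFF  (2 'F')
Step 2: BFFFF  (4 'F')
Step 3: BFFFFFF  (6 'F')


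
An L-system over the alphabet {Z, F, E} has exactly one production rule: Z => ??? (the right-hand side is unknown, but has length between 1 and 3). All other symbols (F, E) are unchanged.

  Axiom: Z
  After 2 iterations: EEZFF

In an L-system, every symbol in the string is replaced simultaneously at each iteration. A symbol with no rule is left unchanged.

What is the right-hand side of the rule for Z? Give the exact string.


Answer: EZF

Derivation:
Trying Z => EZF:
  Step 0: Z
  Step 1: EZF
  Step 2: EEZFF
Matches the given result.


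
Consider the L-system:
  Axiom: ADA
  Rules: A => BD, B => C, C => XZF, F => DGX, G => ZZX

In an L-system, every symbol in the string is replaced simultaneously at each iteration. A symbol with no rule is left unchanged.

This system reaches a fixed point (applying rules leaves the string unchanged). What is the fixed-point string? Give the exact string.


Answer: XZDZZXXDDXZDZZXXD

Derivation:
Step 0: ADA
Step 1: BDDBD
Step 2: CDDCD
Step 3: XZFDDXZFD
Step 4: XZDGXDDXZDGXD
Step 5: XZDZZXXDDXZDZZXXD
Step 6: XZDZZXXDDXZDZZXXD  (unchanged — fixed point at step 5)


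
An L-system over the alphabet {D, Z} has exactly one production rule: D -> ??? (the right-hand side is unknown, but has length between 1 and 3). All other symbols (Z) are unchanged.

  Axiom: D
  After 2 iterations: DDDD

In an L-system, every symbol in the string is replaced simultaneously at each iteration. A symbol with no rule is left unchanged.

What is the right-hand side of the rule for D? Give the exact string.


Answer: DD

Derivation:
Trying D -> DD:
  Step 0: D
  Step 1: DD
  Step 2: DDDD
Matches the given result.


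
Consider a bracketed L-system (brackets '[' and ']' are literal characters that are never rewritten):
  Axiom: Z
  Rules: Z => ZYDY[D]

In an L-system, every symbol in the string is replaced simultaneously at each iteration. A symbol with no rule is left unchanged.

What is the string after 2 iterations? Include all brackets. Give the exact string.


Answer: ZYDY[D]YDY[D]

Derivation:
Step 0: Z
Step 1: ZYDY[D]
Step 2: ZYDY[D]YDY[D]


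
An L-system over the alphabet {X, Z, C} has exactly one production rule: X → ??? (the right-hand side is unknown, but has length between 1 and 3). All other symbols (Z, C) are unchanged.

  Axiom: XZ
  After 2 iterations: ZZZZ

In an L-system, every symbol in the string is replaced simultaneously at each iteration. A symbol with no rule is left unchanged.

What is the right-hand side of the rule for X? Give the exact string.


Trying X → ZZZ:
  Step 0: XZ
  Step 1: ZZZZ
  Step 2: ZZZZ
Matches the given result.

Answer: ZZZ


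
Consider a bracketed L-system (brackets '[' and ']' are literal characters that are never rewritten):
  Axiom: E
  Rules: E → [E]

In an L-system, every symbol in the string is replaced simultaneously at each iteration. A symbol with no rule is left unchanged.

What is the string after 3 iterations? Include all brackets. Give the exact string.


Step 0: E
Step 1: [E]
Step 2: [[E]]
Step 3: [[[E]]]

Answer: [[[E]]]


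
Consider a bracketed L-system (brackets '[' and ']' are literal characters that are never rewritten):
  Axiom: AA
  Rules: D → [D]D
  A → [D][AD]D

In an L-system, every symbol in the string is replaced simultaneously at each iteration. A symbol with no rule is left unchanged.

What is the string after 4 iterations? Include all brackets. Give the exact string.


Answer: [[[[D]D][D]D][[D]D][D]D][[[[D]D][D]D][[[D]D][[D][AD]D[D]D][D]D[[D]D][D]D][[D]D][D]D[[[D]D][D]D][[D]D][D]D][[[D]D][D]D][[D]D][D]D[[[[D]D][D]D][[D]D][D]D][[[[D]D][D]D][[[D]D][[D][AD]D[D]D][D]D[[D]D][D]D][[D]D][D]D[[[D]D][D]D][[D]D][D]D][[[D]D][D]D][[D]D][D]D

Derivation:
Step 0: AA
Step 1: [D][AD]D[D][AD]D
Step 2: [[D]D][[D][AD]D[D]D][D]D[[D]D][[D][AD]D[D]D][D]D
Step 3: [[[D]D][D]D][[[D]D][[D][AD]D[D]D][D]D[[D]D][D]D][[D]D][D]D[[[D]D][D]D][[[D]D][[D][AD]D[D]D][D]D[[D]D][D]D][[D]D][D]D
Step 4: [[[[D]D][D]D][[D]D][D]D][[[[D]D][D]D][[[D]D][[D][AD]D[D]D][D]D[[D]D][D]D][[D]D][D]D[[[D]D][D]D][[D]D][D]D][[[D]D][D]D][[D]D][D]D[[[[D]D][D]D][[D]D][D]D][[[[D]D][D]D][[[D]D][[D][AD]D[D]D][D]D[[D]D][D]D][[D]D][D]D[[[D]D][D]D][[D]D][D]D][[[D]D][D]D][[D]D][D]D


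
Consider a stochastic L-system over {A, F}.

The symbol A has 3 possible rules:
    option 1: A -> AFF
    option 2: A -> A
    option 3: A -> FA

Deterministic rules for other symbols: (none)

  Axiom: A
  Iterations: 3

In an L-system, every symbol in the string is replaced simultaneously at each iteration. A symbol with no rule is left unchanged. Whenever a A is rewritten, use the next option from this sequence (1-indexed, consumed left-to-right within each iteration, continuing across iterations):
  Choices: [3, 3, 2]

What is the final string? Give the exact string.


Step 0: A
Step 1: FA  (used choices [3])
Step 2: FFA  (used choices [3])
Step 3: FFA  (used choices [2])

Answer: FFA


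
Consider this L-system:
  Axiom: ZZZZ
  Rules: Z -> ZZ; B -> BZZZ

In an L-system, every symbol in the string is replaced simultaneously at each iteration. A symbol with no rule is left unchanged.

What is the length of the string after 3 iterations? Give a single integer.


Step 0: length = 4
Step 1: length = 8
Step 2: length = 16
Step 3: length = 32

Answer: 32


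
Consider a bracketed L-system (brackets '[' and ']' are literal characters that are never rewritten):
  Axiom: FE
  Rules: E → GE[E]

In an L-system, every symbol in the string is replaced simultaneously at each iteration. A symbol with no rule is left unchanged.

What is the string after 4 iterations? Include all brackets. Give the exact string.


Step 0: FE
Step 1: FGE[E]
Step 2: FGGE[E][GE[E]]
Step 3: FGGGE[E][GE[E]][GGE[E][GE[E]]]
Step 4: FGGGGE[E][GE[E]][GGE[E][GE[E]]][GGGE[E][GE[E]][GGE[E][GE[E]]]]

Answer: FGGGGE[E][GE[E]][GGE[E][GE[E]]][GGGE[E][GE[E]][GGE[E][GE[E]]]]


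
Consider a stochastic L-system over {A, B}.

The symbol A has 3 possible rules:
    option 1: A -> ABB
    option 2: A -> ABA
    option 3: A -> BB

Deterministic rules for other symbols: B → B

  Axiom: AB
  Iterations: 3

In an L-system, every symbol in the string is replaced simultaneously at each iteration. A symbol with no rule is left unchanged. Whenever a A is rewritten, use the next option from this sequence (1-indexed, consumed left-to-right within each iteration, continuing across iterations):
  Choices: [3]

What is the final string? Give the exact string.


Answer: BBB

Derivation:
Step 0: AB
Step 1: BBB  (used choices [3])
Step 2: BBB  (used choices [])
Step 3: BBB  (used choices [])


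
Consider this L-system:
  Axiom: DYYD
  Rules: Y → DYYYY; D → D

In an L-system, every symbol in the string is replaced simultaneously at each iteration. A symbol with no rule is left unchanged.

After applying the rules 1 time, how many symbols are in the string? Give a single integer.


Step 0: length = 4
Step 1: length = 12

Answer: 12


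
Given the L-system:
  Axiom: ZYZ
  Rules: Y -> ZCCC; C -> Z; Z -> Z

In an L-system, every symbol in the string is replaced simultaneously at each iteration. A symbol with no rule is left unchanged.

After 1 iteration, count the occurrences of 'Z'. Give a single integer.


Step 0: ZYZ  (2 'Z')
Step 1: ZZCCCZ  (3 'Z')

Answer: 3


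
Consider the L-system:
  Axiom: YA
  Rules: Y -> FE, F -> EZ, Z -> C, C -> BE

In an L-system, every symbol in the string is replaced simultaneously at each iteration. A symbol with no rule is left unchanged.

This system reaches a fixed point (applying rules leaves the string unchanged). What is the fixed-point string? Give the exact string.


Answer: EBEEA

Derivation:
Step 0: YA
Step 1: FEA
Step 2: EZEA
Step 3: ECEA
Step 4: EBEEA
Step 5: EBEEA  (unchanged — fixed point at step 4)


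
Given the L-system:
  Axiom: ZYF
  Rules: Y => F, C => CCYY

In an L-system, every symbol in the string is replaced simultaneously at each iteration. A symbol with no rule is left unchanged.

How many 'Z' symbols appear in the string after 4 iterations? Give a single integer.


Step 0: ZYF  (1 'Z')
Step 1: ZFF  (1 'Z')
Step 2: ZFF  (1 'Z')
Step 3: ZFF  (1 'Z')
Step 4: ZFF  (1 'Z')

Answer: 1
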